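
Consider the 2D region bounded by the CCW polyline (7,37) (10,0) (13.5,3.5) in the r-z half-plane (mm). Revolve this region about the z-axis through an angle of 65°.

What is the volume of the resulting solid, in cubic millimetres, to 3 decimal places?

Profile (r,z), 3 vertices: (7,37) (10,0) (13.5,3.5)
edge 0: (7,37)→(10,0)  cross = 7·0 − 10·37 = -370.0000; (r_i+r_j)·cross = 17·-370.0000 = -6290.0000
edge 1: (10,0)→(13.5,3.5)  cross = 10·3.5 − 13.5·0 = 35.0000; (r_i+r_j)·cross = 23.5·35.0000 = 822.5000
edge 2: (13.5,3.5)→(7,37)  cross = 13.5·37 − 7·3.5 = 475.0000; (r_i+r_j)·cross = 20.5·475.0000 = 9737.5000
Σcross = 140.0000 → A = |Σcross|/2 = 70.0000 mm²
Σ(r_i+r_j)·cross = 4270.0000 → first moment M = |Σ|/6 = 711.6667
R_c = M/A = 711.6667/70.0000 = 10.1667 mm
θ = 65° = 1.134464 rad
V = θ·R_c·A = 1.134464·10.1667·70.0000 = 807.360 mm³

Volume = 807.360 mm³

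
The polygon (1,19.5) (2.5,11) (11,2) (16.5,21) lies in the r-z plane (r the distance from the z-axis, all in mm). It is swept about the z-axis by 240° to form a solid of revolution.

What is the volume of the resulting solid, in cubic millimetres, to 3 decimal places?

Profile (r,z), 4 vertices: (1,19.5) (2.5,11) (11,2) (16.5,21)
edge 0: (1,19.5)→(2.5,11)  cross = 1·11 − 2.5·19.5 = -37.7500; (r_i+r_j)·cross = 3.5·-37.7500 = -132.1250
edge 1: (2.5,11)→(11,2)  cross = 2.5·2 − 11·11 = -116.0000; (r_i+r_j)·cross = 13.5·-116.0000 = -1566.0000
edge 2: (11,2)→(16.5,21)  cross = 11·21 − 16.5·2 = 198.0000; (r_i+r_j)·cross = 27.5·198.0000 = 5445.0000
edge 3: (16.5,21)→(1,19.5)  cross = 16.5·19.5 − 1·21 = 300.7500; (r_i+r_j)·cross = 17.5·300.7500 = 5263.1250
Σcross = 345.0000 → A = |Σcross|/2 = 172.5000 mm²
Σ(r_i+r_j)·cross = 9010.0000 → first moment M = |Σ|/6 = 1501.6667
R_c = M/A = 1501.6667/172.5000 = 8.7053 mm
θ = 240° = 4.188790 rad
V = θ·R_c·A = 4.188790·8.7053·172.5000 = 6290.167 mm³

Volume = 6290.167 mm³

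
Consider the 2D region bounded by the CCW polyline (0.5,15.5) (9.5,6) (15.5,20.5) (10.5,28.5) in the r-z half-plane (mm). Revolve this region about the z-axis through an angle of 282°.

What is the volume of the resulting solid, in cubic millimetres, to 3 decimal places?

Profile (r,z), 4 vertices: (0.5,15.5) (9.5,6) (15.5,20.5) (10.5,28.5)
edge 0: (0.5,15.5)→(9.5,6)  cross = 0.5·6 − 9.5·15.5 = -144.2500; (r_i+r_j)·cross = 10·-144.2500 = -1442.5000
edge 1: (9.5,6)→(15.5,20.5)  cross = 9.5·20.5 − 15.5·6 = 101.7500; (r_i+r_j)·cross = 25·101.7500 = 2543.7500
edge 2: (15.5,20.5)→(10.5,28.5)  cross = 15.5·28.5 − 10.5·20.5 = 226.5000; (r_i+r_j)·cross = 26·226.5000 = 5889.0000
edge 3: (10.5,28.5)→(0.5,15.5)  cross = 10.5·15.5 − 0.5·28.5 = 148.5000; (r_i+r_j)·cross = 11·148.5000 = 1633.5000
Σcross = 332.5000 → A = |Σcross|/2 = 166.2500 mm²
Σ(r_i+r_j)·cross = 8623.7500 → first moment M = |Σ|/6 = 1437.2917
R_c = M/A = 1437.2917/166.2500 = 8.6454 mm
θ = 282° = 4.921828 rad
V = θ·R_c·A = 4.921828·8.6454·166.2500 = 7074.103 mm³

Volume = 7074.103 mm³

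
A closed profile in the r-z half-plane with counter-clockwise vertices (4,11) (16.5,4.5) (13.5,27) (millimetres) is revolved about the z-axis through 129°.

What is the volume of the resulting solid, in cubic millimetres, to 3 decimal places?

Profile (r,z), 3 vertices: (4,11) (16.5,4.5) (13.5,27)
edge 0: (4,11)→(16.5,4.5)  cross = 4·4.5 − 16.5·11 = -163.5000; (r_i+r_j)·cross = 20.5·-163.5000 = -3351.7500
edge 1: (16.5,4.5)→(13.5,27)  cross = 16.5·27 − 13.5·4.5 = 384.7500; (r_i+r_j)·cross = 30·384.7500 = 11542.5000
edge 2: (13.5,27)→(4,11)  cross = 13.5·11 − 4·27 = 40.5000; (r_i+r_j)·cross = 17.5·40.5000 = 708.7500
Σcross = 261.7500 → A = |Σcross|/2 = 130.8750 mm²
Σ(r_i+r_j)·cross = 8899.5000 → first moment M = |Σ|/6 = 1483.2500
R_c = M/A = 1483.2500/130.8750 = 11.3333 mm
θ = 129° = 2.251475 rad
V = θ·R_c·A = 2.251475·11.3333·130.8750 = 3339.500 mm³

Volume = 3339.500 mm³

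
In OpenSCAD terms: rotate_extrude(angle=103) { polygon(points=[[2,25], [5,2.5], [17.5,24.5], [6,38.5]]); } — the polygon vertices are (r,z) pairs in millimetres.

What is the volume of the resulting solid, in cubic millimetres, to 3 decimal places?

Profile (r,z), 4 vertices: (2,25) (5,2.5) (17.5,24.5) (6,38.5)
edge 0: (2,25)→(5,2.5)  cross = 2·2.5 − 5·25 = -120.0000; (r_i+r_j)·cross = 7·-120.0000 = -840.0000
edge 1: (5,2.5)→(17.5,24.5)  cross = 5·24.5 − 17.5·2.5 = 78.7500; (r_i+r_j)·cross = 22.5·78.7500 = 1771.8750
edge 2: (17.5,24.5)→(6,38.5)  cross = 17.5·38.5 − 6·24.5 = 526.7500; (r_i+r_j)·cross = 23.5·526.7500 = 12378.6250
edge 3: (6,38.5)→(2,25)  cross = 6·25 − 2·38.5 = 73.0000; (r_i+r_j)·cross = 8·73.0000 = 584.0000
Σcross = 558.5000 → A = |Σcross|/2 = 279.2500 mm²
Σ(r_i+r_j)·cross = 13894.5000 → first moment M = |Σ|/6 = 2315.7500
R_c = M/A = 2315.7500/279.2500 = 8.2927 mm
θ = 103° = 1.797689 rad
V = θ·R_c·A = 1.797689·8.2927·279.2500 = 4162.999 mm³

Volume = 4162.999 mm³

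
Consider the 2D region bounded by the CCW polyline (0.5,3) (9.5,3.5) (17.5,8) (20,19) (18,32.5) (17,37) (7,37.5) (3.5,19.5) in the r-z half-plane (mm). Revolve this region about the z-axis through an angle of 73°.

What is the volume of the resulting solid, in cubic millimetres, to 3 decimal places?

Volume = 6671.588 mm³

Profile (r,z), 8 vertices: (0.5,3) (9.5,3.5) (17.5,8) (20,19) (18,32.5) (17,37) (7,37.5) (3.5,19.5)
edge 0: (0.5,3)→(9.5,3.5)  cross = 0.5·3.5 − 9.5·3 = -26.7500; (r_i+r_j)·cross = 10·-26.7500 = -267.5000
edge 1: (9.5,3.5)→(17.5,8)  cross = 9.5·8 − 17.5·3.5 = 14.7500; (r_i+r_j)·cross = 27·14.7500 = 398.2500
edge 2: (17.5,8)→(20,19)  cross = 17.5·19 − 20·8 = 172.5000; (r_i+r_j)·cross = 37.5·172.5000 = 6468.7500
edge 3: (20,19)→(18,32.5)  cross = 20·32.5 − 18·19 = 308.0000; (r_i+r_j)·cross = 38·308.0000 = 11704.0000
edge 4: (18,32.5)→(17,37)  cross = 18·37 − 17·32.5 = 113.5000; (r_i+r_j)·cross = 35·113.5000 = 3972.5000
edge 5: (17,37)→(7,37.5)  cross = 17·37.5 − 7·37 = 378.5000; (r_i+r_j)·cross = 24·378.5000 = 9084.0000
edge 6: (7,37.5)→(3.5,19.5)  cross = 7·19.5 − 3.5·37.5 = 5.2500; (r_i+r_j)·cross = 10.5·5.2500 = 55.1250
edge 7: (3.5,19.5)→(0.5,3)  cross = 3.5·3 − 0.5·19.5 = 0.7500; (r_i+r_j)·cross = 4·0.7500 = 3.0000
Σcross = 966.5000 → A = |Σcross|/2 = 483.2500 mm²
Σ(r_i+r_j)·cross = 31418.1250 → first moment M = |Σ|/6 = 5236.3542
R_c = M/A = 5236.3542/483.2500 = 10.8357 mm
θ = 73° = 1.274090 rad
V = θ·R_c·A = 1.274090·10.8357·483.2500 = 6671.588 mm³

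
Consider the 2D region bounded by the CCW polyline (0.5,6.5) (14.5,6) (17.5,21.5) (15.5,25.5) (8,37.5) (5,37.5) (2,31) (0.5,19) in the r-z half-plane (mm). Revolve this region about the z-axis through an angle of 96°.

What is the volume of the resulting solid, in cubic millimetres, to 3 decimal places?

Profile (r,z), 8 vertices: (0.5,6.5) (14.5,6) (17.5,21.5) (15.5,25.5) (8,37.5) (5,37.5) (2,31) (0.5,19)
edge 0: (0.5,6.5)→(14.5,6)  cross = 0.5·6 − 14.5·6.5 = -91.2500; (r_i+r_j)·cross = 15·-91.2500 = -1368.7500
edge 1: (14.5,6)→(17.5,21.5)  cross = 14.5·21.5 − 17.5·6 = 206.7500; (r_i+r_j)·cross = 32·206.7500 = 6616.0000
edge 2: (17.5,21.5)→(15.5,25.5)  cross = 17.5·25.5 − 15.5·21.5 = 113.0000; (r_i+r_j)·cross = 33·113.0000 = 3729.0000
edge 3: (15.5,25.5)→(8,37.5)  cross = 15.5·37.5 − 8·25.5 = 377.2500; (r_i+r_j)·cross = 23.5·377.2500 = 8865.3750
edge 4: (8,37.5)→(5,37.5)  cross = 8·37.5 − 5·37.5 = 112.5000; (r_i+r_j)·cross = 13·112.5000 = 1462.5000
edge 5: (5,37.5)→(2,31)  cross = 5·31 − 2·37.5 = 80.0000; (r_i+r_j)·cross = 7·80.0000 = 560.0000
edge 6: (2,31)→(0.5,19)  cross = 2·19 − 0.5·31 = 22.5000; (r_i+r_j)·cross = 2.5·22.5000 = 56.2500
edge 7: (0.5,19)→(0.5,6.5)  cross = 0.5·6.5 − 0.5·19 = -6.2500; (r_i+r_j)·cross = 1·-6.2500 = -6.2500
Σcross = 814.5000 → A = |Σcross|/2 = 407.2500 mm²
Σ(r_i+r_j)·cross = 19914.1250 → first moment M = |Σ|/6 = 3319.0208
R_c = M/A = 3319.0208/407.2500 = 8.1498 mm
θ = 96° = 1.675516 rad
V = θ·R_c·A = 1.675516·8.1498·407.2500 = 5561.073 mm³

Volume = 5561.073 mm³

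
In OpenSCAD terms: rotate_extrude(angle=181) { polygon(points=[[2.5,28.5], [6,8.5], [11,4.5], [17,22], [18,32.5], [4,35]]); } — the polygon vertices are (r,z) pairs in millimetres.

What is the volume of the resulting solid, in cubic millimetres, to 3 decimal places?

Profile (r,z), 6 vertices: (2.5,28.5) (6,8.5) (11,4.5) (17,22) (18,32.5) (4,35)
edge 0: (2.5,28.5)→(6,8.5)  cross = 2.5·8.5 − 6·28.5 = -149.7500; (r_i+r_j)·cross = 8.5·-149.7500 = -1272.8750
edge 1: (6,8.5)→(11,4.5)  cross = 6·4.5 − 11·8.5 = -66.5000; (r_i+r_j)·cross = 17·-66.5000 = -1130.5000
edge 2: (11,4.5)→(17,22)  cross = 11·22 − 17·4.5 = 165.5000; (r_i+r_j)·cross = 28·165.5000 = 4634.0000
edge 3: (17,22)→(18,32.5)  cross = 17·32.5 − 18·22 = 156.5000; (r_i+r_j)·cross = 35·156.5000 = 5477.5000
edge 4: (18,32.5)→(4,35)  cross = 18·35 − 4·32.5 = 500.0000; (r_i+r_j)·cross = 22·500.0000 = 11000.0000
edge 5: (4,35)→(2.5,28.5)  cross = 4·28.5 − 2.5·35 = 26.5000; (r_i+r_j)·cross = 6.5·26.5000 = 172.2500
Σcross = 632.2500 → A = |Σcross|/2 = 316.1250 mm²
Σ(r_i+r_j)·cross = 18880.3750 → first moment M = |Σ|/6 = 3146.7292
R_c = M/A = 3146.7292/316.1250 = 9.9541 mm
θ = 181° = 3.159046 rad
V = θ·R_c·A = 3.159046·9.9541·316.1250 = 9940.662 mm³

Volume = 9940.662 mm³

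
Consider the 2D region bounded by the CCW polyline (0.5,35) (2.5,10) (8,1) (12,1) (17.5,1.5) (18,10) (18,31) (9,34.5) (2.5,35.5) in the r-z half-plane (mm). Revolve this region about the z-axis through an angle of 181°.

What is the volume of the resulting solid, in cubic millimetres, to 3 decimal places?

Profile (r,z), 9 vertices: (0.5,35) (2.5,10) (8,1) (12,1) (17.5,1.5) (18,10) (18,31) (9,34.5) (2.5,35.5)
edge 0: (0.5,35)→(2.5,10)  cross = 0.5·10 − 2.5·35 = -82.5000; (r_i+r_j)·cross = 3·-82.5000 = -247.5000
edge 1: (2.5,10)→(8,1)  cross = 2.5·1 − 8·10 = -77.5000; (r_i+r_j)·cross = 10.5·-77.5000 = -813.7500
edge 2: (8,1)→(12,1)  cross = 8·1 − 12·1 = -4.0000; (r_i+r_j)·cross = 20·-4.0000 = -80.0000
edge 3: (12,1)→(17.5,1.5)  cross = 12·1.5 − 17.5·1 = 0.5000; (r_i+r_j)·cross = 29.5·0.5000 = 14.7500
edge 4: (17.5,1.5)→(18,10)  cross = 17.5·10 − 18·1.5 = 148.0000; (r_i+r_j)·cross = 35.5·148.0000 = 5254.0000
edge 5: (18,10)→(18,31)  cross = 18·31 − 18·10 = 378.0000; (r_i+r_j)·cross = 36·378.0000 = 13608.0000
edge 6: (18,31)→(9,34.5)  cross = 18·34.5 − 9·31 = 342.0000; (r_i+r_j)·cross = 27·342.0000 = 9234.0000
edge 7: (9,34.5)→(2.5,35.5)  cross = 9·35.5 − 2.5·34.5 = 233.2500; (r_i+r_j)·cross = 11.5·233.2500 = 2682.3750
edge 8: (2.5,35.5)→(0.5,35)  cross = 2.5·35 − 0.5·35.5 = 69.7500; (r_i+r_j)·cross = 3·69.7500 = 209.2500
Σcross = 1007.5000 → A = |Σcross|/2 = 503.7500 mm²
Σ(r_i+r_j)·cross = 29861.1250 → first moment M = |Σ|/6 = 4976.8542
R_c = M/A = 4976.8542/503.7500 = 9.8796 mm
θ = 181° = 3.159046 rad
V = θ·R_c·A = 3.159046·9.8796·503.7500 = 15722.111 mm³

Volume = 15722.111 mm³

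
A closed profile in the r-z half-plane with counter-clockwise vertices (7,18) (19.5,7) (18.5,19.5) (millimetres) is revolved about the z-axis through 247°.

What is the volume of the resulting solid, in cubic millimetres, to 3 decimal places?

Volume = 4696.256 mm³

Profile (r,z), 3 vertices: (7,18) (19.5,7) (18.5,19.5)
edge 0: (7,18)→(19.5,7)  cross = 7·7 − 19.5·18 = -302.0000; (r_i+r_j)·cross = 26.5·-302.0000 = -8003.0000
edge 1: (19.5,7)→(18.5,19.5)  cross = 19.5·19.5 − 18.5·7 = 250.7500; (r_i+r_j)·cross = 38·250.7500 = 9528.5000
edge 2: (18.5,19.5)→(7,18)  cross = 18.5·18 − 7·19.5 = 196.5000; (r_i+r_j)·cross = 25.5·196.5000 = 5010.7500
Σcross = 145.2500 → A = |Σcross|/2 = 72.6250 mm²
Σ(r_i+r_j)·cross = 6536.2500 → first moment M = |Σ|/6 = 1089.3750
R_c = M/A = 1089.3750/72.6250 = 15.0000 mm
θ = 247° = 4.310963 rad
V = θ·R_c·A = 4.310963·15.0000·72.6250 = 4696.256 mm³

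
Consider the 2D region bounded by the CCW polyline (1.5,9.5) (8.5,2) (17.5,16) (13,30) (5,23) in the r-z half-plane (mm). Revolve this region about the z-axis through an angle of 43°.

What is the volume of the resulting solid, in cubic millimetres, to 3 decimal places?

Volume = 1786.608 mm³

Profile (r,z), 5 vertices: (1.5,9.5) (8.5,2) (17.5,16) (13,30) (5,23)
edge 0: (1.5,9.5)→(8.5,2)  cross = 1.5·2 − 8.5·9.5 = -77.7500; (r_i+r_j)·cross = 10·-77.7500 = -777.5000
edge 1: (8.5,2)→(17.5,16)  cross = 8.5·16 − 17.5·2 = 101.0000; (r_i+r_j)·cross = 26·101.0000 = 2626.0000
edge 2: (17.5,16)→(13,30)  cross = 17.5·30 − 13·16 = 317.0000; (r_i+r_j)·cross = 30.5·317.0000 = 9668.5000
edge 3: (13,30)→(5,23)  cross = 13·23 − 5·30 = 149.0000; (r_i+r_j)·cross = 18·149.0000 = 2682.0000
edge 4: (5,23)→(1.5,9.5)  cross = 5·9.5 − 1.5·23 = 13.0000; (r_i+r_j)·cross = 6.5·13.0000 = 84.5000
Σcross = 502.2500 → A = |Σcross|/2 = 251.1250 mm²
Σ(r_i+r_j)·cross = 14283.5000 → first moment M = |Σ|/6 = 2380.5833
R_c = M/A = 2380.5833/251.1250 = 9.4797 mm
θ = 43° = 0.750492 rad
V = θ·R_c·A = 0.750492·9.4797·251.1250 = 1786.608 mm³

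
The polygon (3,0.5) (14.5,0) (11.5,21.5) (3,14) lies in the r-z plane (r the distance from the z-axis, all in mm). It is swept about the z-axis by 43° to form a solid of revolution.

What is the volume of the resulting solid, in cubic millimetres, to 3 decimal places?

Profile (r,z), 4 vertices: (3,0.5) (14.5,0) (11.5,21.5) (3,14)
edge 0: (3,0.5)→(14.5,0)  cross = 3·0 − 14.5·0.5 = -7.2500; (r_i+r_j)·cross = 17.5·-7.2500 = -126.8750
edge 1: (14.5,0)→(11.5,21.5)  cross = 14.5·21.5 − 11.5·0 = 311.7500; (r_i+r_j)·cross = 26·311.7500 = 8105.5000
edge 2: (11.5,21.5)→(3,14)  cross = 11.5·14 − 3·21.5 = 96.5000; (r_i+r_j)·cross = 14.5·96.5000 = 1399.2500
edge 3: (3,14)→(3,0.5)  cross = 3·0.5 − 3·14 = -40.5000; (r_i+r_j)·cross = 6·-40.5000 = -243.0000
Σcross = 360.5000 → A = |Σcross|/2 = 180.2500 mm²
Σ(r_i+r_j)·cross = 9134.8750 → first moment M = |Σ|/6 = 1522.4792
R_c = M/A = 1522.4792/180.2500 = 8.4465 mm
θ = 43° = 0.750492 rad
V = θ·R_c·A = 0.750492·8.4465·180.2500 = 1142.608 mm³

Volume = 1142.608 mm³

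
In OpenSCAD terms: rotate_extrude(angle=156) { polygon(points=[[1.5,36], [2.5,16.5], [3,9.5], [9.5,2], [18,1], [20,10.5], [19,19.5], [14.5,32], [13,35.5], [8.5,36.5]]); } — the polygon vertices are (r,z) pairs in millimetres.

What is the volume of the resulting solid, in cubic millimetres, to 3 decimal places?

Profile (r,z), 10 vertices: (1.5,36) (2.5,16.5) (3,9.5) (9.5,2) (18,1) (20,10.5) (19,19.5) (14.5,32) (13,35.5) (8.5,36.5)
edge 0: (1.5,36)→(2.5,16.5)  cross = 1.5·16.5 − 2.5·36 = -65.2500; (r_i+r_j)·cross = 4·-65.2500 = -261.0000
edge 1: (2.5,16.5)→(3,9.5)  cross = 2.5·9.5 − 3·16.5 = -25.7500; (r_i+r_j)·cross = 5.5·-25.7500 = -141.6250
edge 2: (3,9.5)→(9.5,2)  cross = 3·2 − 9.5·9.5 = -84.2500; (r_i+r_j)·cross = 12.5·-84.2500 = -1053.1250
edge 3: (9.5,2)→(18,1)  cross = 9.5·1 − 18·2 = -26.5000; (r_i+r_j)·cross = 27.5·-26.5000 = -728.7500
edge 4: (18,1)→(20,10.5)  cross = 18·10.5 − 20·1 = 169.0000; (r_i+r_j)·cross = 38·169.0000 = 6422.0000
edge 5: (20,10.5)→(19,19.5)  cross = 20·19.5 − 19·10.5 = 190.5000; (r_i+r_j)·cross = 39·190.5000 = 7429.5000
edge 6: (19,19.5)→(14.5,32)  cross = 19·32 − 14.5·19.5 = 325.2500; (r_i+r_j)·cross = 33.5·325.2500 = 10895.8750
edge 7: (14.5,32)→(13,35.5)  cross = 14.5·35.5 − 13·32 = 98.7500; (r_i+r_j)·cross = 27.5·98.7500 = 2715.6250
edge 8: (13,35.5)→(8.5,36.5)  cross = 13·36.5 − 8.5·35.5 = 172.7500; (r_i+r_j)·cross = 21.5·172.7500 = 3714.1250
edge 9: (8.5,36.5)→(1.5,36)  cross = 8.5·36 − 1.5·36.5 = 251.2500; (r_i+r_j)·cross = 10·251.2500 = 2512.5000
Σcross = 1005.7500 → A = |Σcross|/2 = 502.8750 mm²
Σ(r_i+r_j)·cross = 31505.1250 → first moment M = |Σ|/6 = 5250.8542
R_c = M/A = 5250.8542/502.8750 = 10.4417 mm
θ = 156° = 2.722714 rad
V = θ·R_c·A = 2.722714·10.4417·502.8750 = 14296.572 mm³

Volume = 14296.572 mm³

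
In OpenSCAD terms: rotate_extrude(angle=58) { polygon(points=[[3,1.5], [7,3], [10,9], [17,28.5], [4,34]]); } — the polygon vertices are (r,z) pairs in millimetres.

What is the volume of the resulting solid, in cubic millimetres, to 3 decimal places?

Volume = 2224.003 mm³

Profile (r,z), 5 vertices: (3,1.5) (7,3) (10,9) (17,28.5) (4,34)
edge 0: (3,1.5)→(7,3)  cross = 3·3 − 7·1.5 = -1.5000; (r_i+r_j)·cross = 10·-1.5000 = -15.0000
edge 1: (7,3)→(10,9)  cross = 7·9 − 10·3 = 33.0000; (r_i+r_j)·cross = 17·33.0000 = 561.0000
edge 2: (10,9)→(17,28.5)  cross = 10·28.5 − 17·9 = 132.0000; (r_i+r_j)·cross = 27·132.0000 = 3564.0000
edge 3: (17,28.5)→(4,34)  cross = 17·34 − 4·28.5 = 464.0000; (r_i+r_j)·cross = 21·464.0000 = 9744.0000
edge 4: (4,34)→(3,1.5)  cross = 4·1.5 − 3·34 = -96.0000; (r_i+r_j)·cross = 7·-96.0000 = -672.0000
Σcross = 531.5000 → A = |Σcross|/2 = 265.7500 mm²
Σ(r_i+r_j)·cross = 13182.0000 → first moment M = |Σ|/6 = 2197.0000
R_c = M/A = 2197.0000/265.7500 = 8.2672 mm
θ = 58° = 1.012291 rad
V = θ·R_c·A = 1.012291·8.2672·265.7500 = 2224.003 mm³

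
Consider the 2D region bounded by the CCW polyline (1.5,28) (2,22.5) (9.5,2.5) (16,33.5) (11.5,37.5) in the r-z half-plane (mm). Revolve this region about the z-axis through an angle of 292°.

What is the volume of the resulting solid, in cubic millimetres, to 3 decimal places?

Volume = 11872.186 mm³

Profile (r,z), 5 vertices: (1.5,28) (2,22.5) (9.5,2.5) (16,33.5) (11.5,37.5)
edge 0: (1.5,28)→(2,22.5)  cross = 1.5·22.5 − 2·28 = -22.2500; (r_i+r_j)·cross = 3.5·-22.2500 = -77.8750
edge 1: (2,22.5)→(9.5,2.5)  cross = 2·2.5 − 9.5·22.5 = -208.7500; (r_i+r_j)·cross = 11.5·-208.7500 = -2400.6250
edge 2: (9.5,2.5)→(16,33.5)  cross = 9.5·33.5 − 16·2.5 = 278.2500; (r_i+r_j)·cross = 25.5·278.2500 = 7095.3750
edge 3: (16,33.5)→(11.5,37.5)  cross = 16·37.5 − 11.5·33.5 = 214.7500; (r_i+r_j)·cross = 27.5·214.7500 = 5905.6250
edge 4: (11.5,37.5)→(1.5,28)  cross = 11.5·28 − 1.5·37.5 = 265.7500; (r_i+r_j)·cross = 13·265.7500 = 3454.7500
Σcross = 527.7500 → A = |Σcross|/2 = 263.8750 mm²
Σ(r_i+r_j)·cross = 13977.2500 → first moment M = |Σ|/6 = 2329.5417
R_c = M/A = 2329.5417/263.8750 = 8.8282 mm
θ = 292° = 5.096361 rad
V = θ·R_c·A = 5.096361·8.8282·263.8750 = 11872.186 mm³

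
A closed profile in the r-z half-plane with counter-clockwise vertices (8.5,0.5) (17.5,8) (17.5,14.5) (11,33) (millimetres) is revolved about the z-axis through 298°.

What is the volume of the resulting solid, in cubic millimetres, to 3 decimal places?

Profile (r,z), 4 vertices: (8.5,0.5) (17.5,8) (17.5,14.5) (11,33)
edge 0: (8.5,0.5)→(17.5,8)  cross = 8.5·8 − 17.5·0.5 = 59.2500; (r_i+r_j)·cross = 26·59.2500 = 1540.5000
edge 1: (17.5,8)→(17.5,14.5)  cross = 17.5·14.5 − 17.5·8 = 113.7500; (r_i+r_j)·cross = 35·113.7500 = 3981.2500
edge 2: (17.5,14.5)→(11,33)  cross = 17.5·33 − 11·14.5 = 418.0000; (r_i+r_j)·cross = 28.5·418.0000 = 11913.0000
edge 3: (11,33)→(8.5,0.5)  cross = 11·0.5 − 8.5·33 = -275.0000; (r_i+r_j)·cross = 19.5·-275.0000 = -5362.5000
Σcross = 316.0000 → A = |Σcross|/2 = 158.0000 mm²
Σ(r_i+r_j)·cross = 12072.2500 → first moment M = |Σ|/6 = 2012.0417
R_c = M/A = 2012.0417/158.0000 = 12.7344 mm
θ = 298° = 5.201081 rad
V = θ·R_c·A = 5.201081·12.7344·158.0000 = 10464.792 mm³

Volume = 10464.792 mm³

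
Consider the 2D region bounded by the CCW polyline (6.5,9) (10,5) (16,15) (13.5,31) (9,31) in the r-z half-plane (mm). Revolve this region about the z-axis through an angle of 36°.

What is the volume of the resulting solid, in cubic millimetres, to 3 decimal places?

Profile (r,z), 5 vertices: (6.5,9) (10,5) (16,15) (13.5,31) (9,31)
edge 0: (6.5,9)→(10,5)  cross = 6.5·5 − 10·9 = -57.5000; (r_i+r_j)·cross = 16.5·-57.5000 = -948.7500
edge 1: (10,5)→(16,15)  cross = 10·15 − 16·5 = 70.0000; (r_i+r_j)·cross = 26·70.0000 = 1820.0000
edge 2: (16,15)→(13.5,31)  cross = 16·31 − 13.5·15 = 293.5000; (r_i+r_j)·cross = 29.5·293.5000 = 8658.2500
edge 3: (13.5,31)→(9,31)  cross = 13.5·31 − 9·31 = 139.5000; (r_i+r_j)·cross = 22.5·139.5000 = 3138.7500
edge 4: (9,31)→(6.5,9)  cross = 9·9 − 6.5·31 = -120.5000; (r_i+r_j)·cross = 15.5·-120.5000 = -1867.7500
Σcross = 325.0000 → A = |Σcross|/2 = 162.5000 mm²
Σ(r_i+r_j)·cross = 10800.5000 → first moment M = |Σ|/6 = 1800.0833
R_c = M/A = 1800.0833/162.5000 = 11.0774 mm
θ = 36° = 0.628319 rad
V = θ·R_c·A = 0.628319·11.0774·162.5000 = 1131.026 mm³

Volume = 1131.026 mm³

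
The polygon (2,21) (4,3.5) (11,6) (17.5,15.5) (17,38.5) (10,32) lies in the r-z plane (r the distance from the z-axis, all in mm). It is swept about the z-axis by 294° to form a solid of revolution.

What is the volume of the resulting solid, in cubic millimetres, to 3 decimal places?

Volume = 18289.443 mm³

Profile (r,z), 6 vertices: (2,21) (4,3.5) (11,6) (17.5,15.5) (17,38.5) (10,32)
edge 0: (2,21)→(4,3.5)  cross = 2·3.5 − 4·21 = -77.0000; (r_i+r_j)·cross = 6·-77.0000 = -462.0000
edge 1: (4,3.5)→(11,6)  cross = 4·6 − 11·3.5 = -14.5000; (r_i+r_j)·cross = 15·-14.5000 = -217.5000
edge 2: (11,6)→(17.5,15.5)  cross = 11·15.5 − 17.5·6 = 65.5000; (r_i+r_j)·cross = 28.5·65.5000 = 1866.7500
edge 3: (17.5,15.5)→(17,38.5)  cross = 17.5·38.5 − 17·15.5 = 410.2500; (r_i+r_j)·cross = 34.5·410.2500 = 14153.6250
edge 4: (17,38.5)→(10,32)  cross = 17·32 − 10·38.5 = 159.0000; (r_i+r_j)·cross = 27·159.0000 = 4293.0000
edge 5: (10,32)→(2,21)  cross = 10·21 − 2·32 = 146.0000; (r_i+r_j)·cross = 12·146.0000 = 1752.0000
Σcross = 689.2500 → A = |Σcross|/2 = 344.6250 mm²
Σ(r_i+r_j)·cross = 21385.8750 → first moment M = |Σ|/6 = 3564.3125
R_c = M/A = 3564.3125/344.6250 = 10.3426 mm
θ = 294° = 5.131268 rad
V = θ·R_c·A = 5.131268·10.3426·344.6250 = 18289.443 mm³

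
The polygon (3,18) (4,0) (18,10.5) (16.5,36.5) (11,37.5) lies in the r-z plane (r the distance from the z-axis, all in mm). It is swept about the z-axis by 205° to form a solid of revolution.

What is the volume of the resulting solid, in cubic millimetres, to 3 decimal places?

Profile (r,z), 5 vertices: (3,18) (4,0) (18,10.5) (16.5,36.5) (11,37.5)
edge 0: (3,18)→(4,0)  cross = 3·0 − 4·18 = -72.0000; (r_i+r_j)·cross = 7·-72.0000 = -504.0000
edge 1: (4,0)→(18,10.5)  cross = 4·10.5 − 18·0 = 42.0000; (r_i+r_j)·cross = 22·42.0000 = 924.0000
edge 2: (18,10.5)→(16.5,36.5)  cross = 18·36.5 − 16.5·10.5 = 483.7500; (r_i+r_j)·cross = 34.5·483.7500 = 16689.3750
edge 3: (16.5,36.5)→(11,37.5)  cross = 16.5·37.5 − 11·36.5 = 217.2500; (r_i+r_j)·cross = 27.5·217.2500 = 5974.3750
edge 4: (11,37.5)→(3,18)  cross = 11·18 − 3·37.5 = 85.5000; (r_i+r_j)·cross = 14·85.5000 = 1197.0000
Σcross = 756.5000 → A = |Σcross|/2 = 378.2500 mm²
Σ(r_i+r_j)·cross = 24280.7500 → first moment M = |Σ|/6 = 4046.7917
R_c = M/A = 4046.7917/378.2500 = 10.6987 mm
θ = 205° = 3.577925 rad
V = θ·R_c·A = 3.577925·10.6987·378.2500 = 14479.117 mm³

Volume = 14479.117 mm³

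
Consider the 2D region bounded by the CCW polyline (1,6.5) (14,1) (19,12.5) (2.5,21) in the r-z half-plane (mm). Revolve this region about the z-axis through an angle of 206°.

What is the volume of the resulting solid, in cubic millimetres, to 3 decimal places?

Profile (r,z), 4 vertices: (1,6.5) (14,1) (19,12.5) (2.5,21)
edge 0: (1,6.5)→(14,1)  cross = 1·1 − 14·6.5 = -90.0000; (r_i+r_j)·cross = 15·-90.0000 = -1350.0000
edge 1: (14,1)→(19,12.5)  cross = 14·12.5 − 19·1 = 156.0000; (r_i+r_j)·cross = 33·156.0000 = 5148.0000
edge 2: (19,12.5)→(2.5,21)  cross = 19·21 − 2.5·12.5 = 367.7500; (r_i+r_j)·cross = 21.5·367.7500 = 7906.6250
edge 3: (2.5,21)→(1,6.5)  cross = 2.5·6.5 − 1·21 = -4.7500; (r_i+r_j)·cross = 3.5·-4.7500 = -16.6250
Σcross = 429.0000 → A = |Σcross|/2 = 214.5000 mm²
Σ(r_i+r_j)·cross = 11688.0000 → first moment M = |Σ|/6 = 1948.0000
R_c = M/A = 1948.0000/214.5000 = 9.0816 mm
θ = 206° = 3.595378 rad
V = θ·R_c·A = 3.595378·9.0816·214.5000 = 7003.797 mm³

Volume = 7003.797 mm³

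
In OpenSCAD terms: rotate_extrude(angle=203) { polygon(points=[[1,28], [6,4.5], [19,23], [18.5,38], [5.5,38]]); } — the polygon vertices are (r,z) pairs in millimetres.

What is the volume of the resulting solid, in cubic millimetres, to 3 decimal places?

Profile (r,z), 5 vertices: (1,28) (6,4.5) (19,23) (18.5,38) (5.5,38)
edge 0: (1,28)→(6,4.5)  cross = 1·4.5 − 6·28 = -163.5000; (r_i+r_j)·cross = 7·-163.5000 = -1144.5000
edge 1: (6,4.5)→(19,23)  cross = 6·23 − 19·4.5 = 52.5000; (r_i+r_j)·cross = 25·52.5000 = 1312.5000
edge 2: (19,23)→(18.5,38)  cross = 19·38 − 18.5·23 = 296.5000; (r_i+r_j)·cross = 37.5·296.5000 = 11118.7500
edge 3: (18.5,38)→(5.5,38)  cross = 18.5·38 − 5.5·38 = 494.0000; (r_i+r_j)·cross = 24·494.0000 = 11856.0000
edge 4: (5.5,38)→(1,28)  cross = 5.5·28 − 1·38 = 116.0000; (r_i+r_j)·cross = 6.5·116.0000 = 754.0000
Σcross = 795.5000 → A = |Σcross|/2 = 397.7500 mm²
Σ(r_i+r_j)·cross = 23896.7500 → first moment M = |Σ|/6 = 3982.7917
R_c = M/A = 3982.7917/397.7500 = 10.0133 mm
θ = 203° = 3.543018 rad
V = θ·R_c·A = 3.543018·10.0133·397.7500 = 14111.104 mm³

Volume = 14111.104 mm³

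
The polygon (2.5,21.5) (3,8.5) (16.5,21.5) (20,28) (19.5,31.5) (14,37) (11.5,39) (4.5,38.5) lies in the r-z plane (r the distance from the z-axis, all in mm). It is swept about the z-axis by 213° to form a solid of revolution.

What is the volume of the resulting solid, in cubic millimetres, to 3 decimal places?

Volume = 12094.434 mm³

Profile (r,z), 8 vertices: (2.5,21.5) (3,8.5) (16.5,21.5) (20,28) (19.5,31.5) (14,37) (11.5,39) (4.5,38.5)
edge 0: (2.5,21.5)→(3,8.5)  cross = 2.5·8.5 − 3·21.5 = -43.2500; (r_i+r_j)·cross = 5.5·-43.2500 = -237.8750
edge 1: (3,8.5)→(16.5,21.5)  cross = 3·21.5 − 16.5·8.5 = -75.7500; (r_i+r_j)·cross = 19.5·-75.7500 = -1477.1250
edge 2: (16.5,21.5)→(20,28)  cross = 16.5·28 − 20·21.5 = 32.0000; (r_i+r_j)·cross = 36.5·32.0000 = 1168.0000
edge 3: (20,28)→(19.5,31.5)  cross = 20·31.5 − 19.5·28 = 84.0000; (r_i+r_j)·cross = 39.5·84.0000 = 3318.0000
edge 4: (19.5,31.5)→(14,37)  cross = 19.5·37 − 14·31.5 = 280.5000; (r_i+r_j)·cross = 33.5·280.5000 = 9396.7500
edge 5: (14,37)→(11.5,39)  cross = 14·39 − 11.5·37 = 120.5000; (r_i+r_j)·cross = 25.5·120.5000 = 3072.7500
edge 6: (11.5,39)→(4.5,38.5)  cross = 11.5·38.5 − 4.5·39 = 267.2500; (r_i+r_j)·cross = 16·267.2500 = 4276.0000
edge 7: (4.5,38.5)→(2.5,21.5)  cross = 4.5·21.5 − 2.5·38.5 = 0.5000; (r_i+r_j)·cross = 7·0.5000 = 3.5000
Σcross = 665.7500 → A = |Σcross|/2 = 332.8750 mm²
Σ(r_i+r_j)·cross = 19520.0000 → first moment M = |Σ|/6 = 3253.3333
R_c = M/A = 3253.3333/332.8750 = 9.7734 mm
θ = 213° = 3.717551 rad
V = θ·R_c·A = 3.717551·9.7734·332.8750 = 12094.434 mm³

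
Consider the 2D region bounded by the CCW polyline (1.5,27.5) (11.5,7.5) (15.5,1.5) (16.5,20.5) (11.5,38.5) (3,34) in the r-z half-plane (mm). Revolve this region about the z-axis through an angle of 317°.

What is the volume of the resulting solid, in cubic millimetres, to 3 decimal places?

Volume = 16653.869 mm³

Profile (r,z), 6 vertices: (1.5,27.5) (11.5,7.5) (15.5,1.5) (16.5,20.5) (11.5,38.5) (3,34)
edge 0: (1.5,27.5)→(11.5,7.5)  cross = 1.5·7.5 − 11.5·27.5 = -305.0000; (r_i+r_j)·cross = 13·-305.0000 = -3965.0000
edge 1: (11.5,7.5)→(15.5,1.5)  cross = 11.5·1.5 − 15.5·7.5 = -99.0000; (r_i+r_j)·cross = 27·-99.0000 = -2673.0000
edge 2: (15.5,1.5)→(16.5,20.5)  cross = 15.5·20.5 − 16.5·1.5 = 293.0000; (r_i+r_j)·cross = 32·293.0000 = 9376.0000
edge 3: (16.5,20.5)→(11.5,38.5)  cross = 16.5·38.5 − 11.5·20.5 = 399.5000; (r_i+r_j)·cross = 28·399.5000 = 11186.0000
edge 4: (11.5,38.5)→(3,34)  cross = 11.5·34 − 3·38.5 = 275.5000; (r_i+r_j)·cross = 14.5·275.5000 = 3994.7500
edge 5: (3,34)→(1.5,27.5)  cross = 3·27.5 − 1.5·34 = 31.5000; (r_i+r_j)·cross = 4.5·31.5000 = 141.7500
Σcross = 595.5000 → A = |Σcross|/2 = 297.7500 mm²
Σ(r_i+r_j)·cross = 18060.5000 → first moment M = |Σ|/6 = 3010.0833
R_c = M/A = 3010.0833/297.7500 = 10.1094 mm
θ = 317° = 5.532694 rad
V = θ·R_c·A = 5.532694·10.1094·297.7500 = 16653.869 mm³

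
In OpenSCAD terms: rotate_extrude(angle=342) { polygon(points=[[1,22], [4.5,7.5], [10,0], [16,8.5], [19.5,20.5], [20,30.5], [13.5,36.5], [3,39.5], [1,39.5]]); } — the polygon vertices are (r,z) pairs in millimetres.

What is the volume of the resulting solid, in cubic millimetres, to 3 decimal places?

Volume = 31447.814 mm³

Profile (r,z), 9 vertices: (1,22) (4.5,7.5) (10,0) (16,8.5) (19.5,20.5) (20,30.5) (13.5,36.5) (3,39.5) (1,39.5)
edge 0: (1,22)→(4.5,7.5)  cross = 1·7.5 − 4.5·22 = -91.5000; (r_i+r_j)·cross = 5.5·-91.5000 = -503.2500
edge 1: (4.5,7.5)→(10,0)  cross = 4.5·0 − 10·7.5 = -75.0000; (r_i+r_j)·cross = 14.5·-75.0000 = -1087.5000
edge 2: (10,0)→(16,8.5)  cross = 10·8.5 − 16·0 = 85.0000; (r_i+r_j)·cross = 26·85.0000 = 2210.0000
edge 3: (16,8.5)→(19.5,20.5)  cross = 16·20.5 − 19.5·8.5 = 162.2500; (r_i+r_j)·cross = 35.5·162.2500 = 5759.8750
edge 4: (19.5,20.5)→(20,30.5)  cross = 19.5·30.5 − 20·20.5 = 184.7500; (r_i+r_j)·cross = 39.5·184.7500 = 7297.6250
edge 5: (20,30.5)→(13.5,36.5)  cross = 20·36.5 − 13.5·30.5 = 318.2500; (r_i+r_j)·cross = 33.5·318.2500 = 10661.3750
edge 6: (13.5,36.5)→(3,39.5)  cross = 13.5·39.5 − 3·36.5 = 423.7500; (r_i+r_j)·cross = 16.5·423.7500 = 6991.8750
edge 7: (3,39.5)→(1,39.5)  cross = 3·39.5 − 1·39.5 = 79.0000; (r_i+r_j)·cross = 4·79.0000 = 316.0000
edge 8: (1,39.5)→(1,22)  cross = 1·22 − 1·39.5 = -17.5000; (r_i+r_j)·cross = 2·-17.5000 = -35.0000
Σcross = 1069.0000 → A = |Σcross|/2 = 534.5000 mm²
Σ(r_i+r_j)·cross = 31611.0000 → first moment M = |Σ|/6 = 5268.5000
R_c = M/A = 5268.5000/534.5000 = 9.8569 mm
θ = 342° = 5.969026 rad
V = θ·R_c·A = 5.969026·9.8569·534.5000 = 31447.814 mm³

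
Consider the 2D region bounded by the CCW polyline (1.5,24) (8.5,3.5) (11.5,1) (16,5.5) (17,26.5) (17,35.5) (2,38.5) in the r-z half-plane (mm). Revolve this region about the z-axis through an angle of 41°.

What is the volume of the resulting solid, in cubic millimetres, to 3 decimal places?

Profile (r,z), 7 vertices: (1.5,24) (8.5,3.5) (11.5,1) (16,5.5) (17,26.5) (17,35.5) (2,38.5)
edge 0: (1.5,24)→(8.5,3.5)  cross = 1.5·3.5 − 8.5·24 = -198.7500; (r_i+r_j)·cross = 10·-198.7500 = -1987.5000
edge 1: (8.5,3.5)→(11.5,1)  cross = 8.5·1 − 11.5·3.5 = -31.7500; (r_i+r_j)·cross = 20·-31.7500 = -635.0000
edge 2: (11.5,1)→(16,5.5)  cross = 11.5·5.5 − 16·1 = 47.2500; (r_i+r_j)·cross = 27.5·47.2500 = 1299.3750
edge 3: (16,5.5)→(17,26.5)  cross = 16·26.5 − 17·5.5 = 330.5000; (r_i+r_j)·cross = 33·330.5000 = 10906.5000
edge 4: (17,26.5)→(17,35.5)  cross = 17·35.5 − 17·26.5 = 153.0000; (r_i+r_j)·cross = 34·153.0000 = 5202.0000
edge 5: (17,35.5)→(2,38.5)  cross = 17·38.5 − 2·35.5 = 583.5000; (r_i+r_j)·cross = 19·583.5000 = 11086.5000
edge 6: (2,38.5)→(1.5,24)  cross = 2·24 − 1.5·38.5 = -9.7500; (r_i+r_j)·cross = 3.5·-9.7500 = -34.1250
Σcross = 874.0000 → A = |Σcross|/2 = 437.0000 mm²
Σ(r_i+r_j)·cross = 25837.7500 → first moment M = |Σ|/6 = 4306.2917
R_c = M/A = 4306.2917/437.0000 = 9.8542 mm
θ = 41° = 0.715585 rad
V = θ·R_c·A = 0.715585·9.8542·437.0000 = 3081.518 mm³

Volume = 3081.518 mm³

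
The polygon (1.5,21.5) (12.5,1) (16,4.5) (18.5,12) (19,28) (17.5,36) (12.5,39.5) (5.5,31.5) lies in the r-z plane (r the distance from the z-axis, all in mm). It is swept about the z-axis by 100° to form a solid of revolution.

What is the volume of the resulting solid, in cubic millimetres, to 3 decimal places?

Profile (r,z), 8 vertices: (1.5,21.5) (12.5,1) (16,4.5) (18.5,12) (19,28) (17.5,36) (12.5,39.5) (5.5,31.5)
edge 0: (1.5,21.5)→(12.5,1)  cross = 1.5·1 − 12.5·21.5 = -267.2500; (r_i+r_j)·cross = 14·-267.2500 = -3741.5000
edge 1: (12.5,1)→(16,4.5)  cross = 12.5·4.5 − 16·1 = 40.2500; (r_i+r_j)·cross = 28.5·40.2500 = 1147.1250
edge 2: (16,4.5)→(18.5,12)  cross = 16·12 − 18.5·4.5 = 108.7500; (r_i+r_j)·cross = 34.5·108.7500 = 3751.8750
edge 3: (18.5,12)→(19,28)  cross = 18.5·28 − 19·12 = 290.0000; (r_i+r_j)·cross = 37.5·290.0000 = 10875.0000
edge 4: (19,28)→(17.5,36)  cross = 19·36 − 17.5·28 = 194.0000; (r_i+r_j)·cross = 36.5·194.0000 = 7081.0000
edge 5: (17.5,36)→(12.5,39.5)  cross = 17.5·39.5 − 12.5·36 = 241.2500; (r_i+r_j)·cross = 30·241.2500 = 7237.5000
edge 6: (12.5,39.5)→(5.5,31.5)  cross = 12.5·31.5 − 5.5·39.5 = 176.5000; (r_i+r_j)·cross = 18·176.5000 = 3177.0000
edge 7: (5.5,31.5)→(1.5,21.5)  cross = 5.5·21.5 − 1.5·31.5 = 71.0000; (r_i+r_j)·cross = 7·71.0000 = 497.0000
Σcross = 854.5000 → A = |Σcross|/2 = 427.2500 mm²
Σ(r_i+r_j)·cross = 30025.0000 → first moment M = |Σ|/6 = 5004.1667
R_c = M/A = 5004.1667/427.2500 = 11.7125 mm
θ = 100° = 1.745329 rad
V = θ·R_c·A = 1.745329·11.7125·427.2500 = 8733.918 mm³

Volume = 8733.918 mm³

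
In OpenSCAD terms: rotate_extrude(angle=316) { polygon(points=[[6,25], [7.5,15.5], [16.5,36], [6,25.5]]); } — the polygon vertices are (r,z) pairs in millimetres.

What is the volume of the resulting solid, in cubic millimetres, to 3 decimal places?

Volume = 3343.270 mm³

Profile (r,z), 4 vertices: (6,25) (7.5,15.5) (16.5,36) (6,25.5)
edge 0: (6,25)→(7.5,15.5)  cross = 6·15.5 − 7.5·25 = -94.5000; (r_i+r_j)·cross = 13.5·-94.5000 = -1275.7500
edge 1: (7.5,15.5)→(16.5,36)  cross = 7.5·36 − 16.5·15.5 = 14.2500; (r_i+r_j)·cross = 24·14.2500 = 342.0000
edge 2: (16.5,36)→(6,25.5)  cross = 16.5·25.5 − 6·36 = 204.7500; (r_i+r_j)·cross = 22.5·204.7500 = 4606.8750
edge 3: (6,25.5)→(6,25)  cross = 6·25 − 6·25.5 = -3.0000; (r_i+r_j)·cross = 12·-3.0000 = -36.0000
Σcross = 121.5000 → A = |Σcross|/2 = 60.7500 mm²
Σ(r_i+r_j)·cross = 3637.1250 → first moment M = |Σ|/6 = 606.1875
R_c = M/A = 606.1875/60.7500 = 9.9784 mm
θ = 316° = 5.515240 rad
V = θ·R_c·A = 5.515240·9.9784·60.7500 = 3343.270 mm³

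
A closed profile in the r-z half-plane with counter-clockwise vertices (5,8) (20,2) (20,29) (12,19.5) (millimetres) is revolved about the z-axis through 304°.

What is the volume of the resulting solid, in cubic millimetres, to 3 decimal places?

Profile (r,z), 4 vertices: (5,8) (20,2) (20,29) (12,19.5)
edge 0: (5,8)→(20,2)  cross = 5·2 − 20·8 = -150.0000; (r_i+r_j)·cross = 25·-150.0000 = -3750.0000
edge 1: (20,2)→(20,29)  cross = 20·29 − 20·2 = 540.0000; (r_i+r_j)·cross = 40·540.0000 = 21600.0000
edge 2: (20,29)→(12,19.5)  cross = 20·19.5 − 12·29 = 42.0000; (r_i+r_j)·cross = 32·42.0000 = 1344.0000
edge 3: (12,19.5)→(5,8)  cross = 12·8 − 5·19.5 = -1.5000; (r_i+r_j)·cross = 17·-1.5000 = -25.5000
Σcross = 430.5000 → A = |Σcross|/2 = 215.2500 mm²
Σ(r_i+r_j)·cross = 19168.5000 → first moment M = |Σ|/6 = 3194.7500
R_c = M/A = 3194.7500/215.2500 = 14.8420 mm
θ = 304° = 5.305801 rad
V = θ·R_c·A = 5.305801·14.8420·215.2500 = 16950.708 mm³

Volume = 16950.708 mm³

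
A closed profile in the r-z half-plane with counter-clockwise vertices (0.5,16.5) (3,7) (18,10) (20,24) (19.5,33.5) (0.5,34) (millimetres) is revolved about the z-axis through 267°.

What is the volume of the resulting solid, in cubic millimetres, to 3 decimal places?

Volume = 21385.068 mm³

Profile (r,z), 6 vertices: (0.5,16.5) (3,7) (18,10) (20,24) (19.5,33.5) (0.5,34)
edge 0: (0.5,16.5)→(3,7)  cross = 0.5·7 − 3·16.5 = -46.0000; (r_i+r_j)·cross = 3.5·-46.0000 = -161.0000
edge 1: (3,7)→(18,10)  cross = 3·10 − 18·7 = -96.0000; (r_i+r_j)·cross = 21·-96.0000 = -2016.0000
edge 2: (18,10)→(20,24)  cross = 18·24 − 20·10 = 232.0000; (r_i+r_j)·cross = 38·232.0000 = 8816.0000
edge 3: (20,24)→(19.5,33.5)  cross = 20·33.5 − 19.5·24 = 202.0000; (r_i+r_j)·cross = 39.5·202.0000 = 7979.0000
edge 4: (19.5,33.5)→(0.5,34)  cross = 19.5·34 − 0.5·33.5 = 646.2500; (r_i+r_j)·cross = 20·646.2500 = 12925.0000
edge 5: (0.5,34)→(0.5,16.5)  cross = 0.5·16.5 − 0.5·34 = -8.7500; (r_i+r_j)·cross = 1·-8.7500 = -8.7500
Σcross = 929.5000 → A = |Σcross|/2 = 464.7500 mm²
Σ(r_i+r_j)·cross = 27534.2500 → first moment M = |Σ|/6 = 4589.0417
R_c = M/A = 4589.0417/464.7500 = 9.8742 mm
θ = 267° = 4.660029 rad
V = θ·R_c·A = 4.660029·9.8742·464.7500 = 21385.068 mm³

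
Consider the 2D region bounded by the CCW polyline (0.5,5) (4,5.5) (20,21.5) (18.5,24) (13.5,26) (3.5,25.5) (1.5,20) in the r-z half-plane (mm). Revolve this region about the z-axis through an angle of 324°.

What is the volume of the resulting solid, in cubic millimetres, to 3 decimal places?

Volume = 11305.964 mm³

Profile (r,z), 7 vertices: (0.5,5) (4,5.5) (20,21.5) (18.5,24) (13.5,26) (3.5,25.5) (1.5,20)
edge 0: (0.5,5)→(4,5.5)  cross = 0.5·5.5 − 4·5 = -17.2500; (r_i+r_j)·cross = 4.5·-17.2500 = -77.6250
edge 1: (4,5.5)→(20,21.5)  cross = 4·21.5 − 20·5.5 = -24.0000; (r_i+r_j)·cross = 24·-24.0000 = -576.0000
edge 2: (20,21.5)→(18.5,24)  cross = 20·24 − 18.5·21.5 = 82.2500; (r_i+r_j)·cross = 38.5·82.2500 = 3166.6250
edge 3: (18.5,24)→(13.5,26)  cross = 18.5·26 − 13.5·24 = 157.0000; (r_i+r_j)·cross = 32·157.0000 = 5024.0000
edge 4: (13.5,26)→(3.5,25.5)  cross = 13.5·25.5 − 3.5·26 = 253.2500; (r_i+r_j)·cross = 17·253.2500 = 4305.2500
edge 5: (3.5,25.5)→(1.5,20)  cross = 3.5·20 − 1.5·25.5 = 31.7500; (r_i+r_j)·cross = 5·31.7500 = 158.7500
edge 6: (1.5,20)→(0.5,5)  cross = 1.5·5 − 0.5·20 = -2.5000; (r_i+r_j)·cross = 2·-2.5000 = -5.0000
Σcross = 480.5000 → A = |Σcross|/2 = 240.2500 mm²
Σ(r_i+r_j)·cross = 11996.0000 → first moment M = |Σ|/6 = 1999.3333
R_c = M/A = 1999.3333/240.2500 = 8.3219 mm
θ = 324° = 5.654867 rad
V = θ·R_c·A = 5.654867·8.3219·240.2500 = 11305.964 mm³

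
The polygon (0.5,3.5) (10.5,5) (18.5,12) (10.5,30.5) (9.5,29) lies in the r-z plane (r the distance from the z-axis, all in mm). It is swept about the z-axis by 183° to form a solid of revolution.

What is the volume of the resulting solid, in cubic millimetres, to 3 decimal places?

Profile (r,z), 5 vertices: (0.5,3.5) (10.5,5) (18.5,12) (10.5,30.5) (9.5,29)
edge 0: (0.5,3.5)→(10.5,5)  cross = 0.5·5 − 10.5·3.5 = -34.2500; (r_i+r_j)·cross = 11·-34.2500 = -376.7500
edge 1: (10.5,5)→(18.5,12)  cross = 10.5·12 − 18.5·5 = 33.5000; (r_i+r_j)·cross = 29·33.5000 = 971.5000
edge 2: (18.5,12)→(10.5,30.5)  cross = 18.5·30.5 − 10.5·12 = 438.2500; (r_i+r_j)·cross = 29·438.2500 = 12709.2500
edge 3: (10.5,30.5)→(9.5,29)  cross = 10.5·29 − 9.5·30.5 = 14.7500; (r_i+r_j)·cross = 20·14.7500 = 295.0000
edge 4: (9.5,29)→(0.5,3.5)  cross = 9.5·3.5 − 0.5·29 = 18.7500; (r_i+r_j)·cross = 10·18.7500 = 187.5000
Σcross = 471.0000 → A = |Σcross|/2 = 235.5000 mm²
Σ(r_i+r_j)·cross = 13786.5000 → first moment M = |Σ|/6 = 2297.7500
R_c = M/A = 2297.7500/235.5000 = 9.7569 mm
θ = 183° = 3.193953 rad
V = θ·R_c·A = 3.193953·9.7569·235.5000 = 7338.904 mm³

Volume = 7338.904 mm³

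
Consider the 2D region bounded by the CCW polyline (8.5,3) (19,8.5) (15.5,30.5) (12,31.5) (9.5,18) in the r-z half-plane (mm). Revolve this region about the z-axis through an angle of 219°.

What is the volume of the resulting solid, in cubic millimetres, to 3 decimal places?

Profile (r,z), 5 vertices: (8.5,3) (19,8.5) (15.5,30.5) (12,31.5) (9.5,18)
edge 0: (8.5,3)→(19,8.5)  cross = 8.5·8.5 − 19·3 = 15.2500; (r_i+r_j)·cross = 27.5·15.2500 = 419.3750
edge 1: (19,8.5)→(15.5,30.5)  cross = 19·30.5 − 15.5·8.5 = 447.7500; (r_i+r_j)·cross = 34.5·447.7500 = 15447.3750
edge 2: (15.5,30.5)→(12,31.5)  cross = 15.5·31.5 − 12·30.5 = 122.2500; (r_i+r_j)·cross = 27.5·122.2500 = 3361.8750
edge 3: (12,31.5)→(9.5,18)  cross = 12·18 − 9.5·31.5 = -83.2500; (r_i+r_j)·cross = 21.5·-83.2500 = -1789.8750
edge 4: (9.5,18)→(8.5,3)  cross = 9.5·3 − 8.5·18 = -124.5000; (r_i+r_j)·cross = 18·-124.5000 = -2241.0000
Σcross = 377.5000 → A = |Σcross|/2 = 188.7500 mm²
Σ(r_i+r_j)·cross = 15197.7500 → first moment M = |Σ|/6 = 2532.9583
R_c = M/A = 2532.9583/188.7500 = 13.4196 mm
θ = 219° = 3.822271 rad
V = θ·R_c·A = 3.822271·13.4196·188.7500 = 9681.653 mm³

Volume = 9681.653 mm³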